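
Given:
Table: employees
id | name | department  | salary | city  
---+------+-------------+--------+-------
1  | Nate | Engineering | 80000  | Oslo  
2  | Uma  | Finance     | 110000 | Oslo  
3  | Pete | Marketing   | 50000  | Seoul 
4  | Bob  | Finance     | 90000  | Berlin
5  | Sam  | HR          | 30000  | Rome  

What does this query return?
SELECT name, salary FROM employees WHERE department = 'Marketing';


Filtering: department = 'Marketing'
Matching rows: 1

1 rows:
Pete, 50000


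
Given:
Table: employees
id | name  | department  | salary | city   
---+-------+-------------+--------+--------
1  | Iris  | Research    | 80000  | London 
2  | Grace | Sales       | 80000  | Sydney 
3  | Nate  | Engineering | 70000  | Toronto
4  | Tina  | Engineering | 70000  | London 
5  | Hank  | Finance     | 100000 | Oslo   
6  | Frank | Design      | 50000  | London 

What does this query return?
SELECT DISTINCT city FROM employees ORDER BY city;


All 'city' values (row order): London, Sydney, Toronto, London, Oslo, London
Removing duplicates leaves 4 unique value(s).

4 values:
London
Oslo
Sydney
Toronto


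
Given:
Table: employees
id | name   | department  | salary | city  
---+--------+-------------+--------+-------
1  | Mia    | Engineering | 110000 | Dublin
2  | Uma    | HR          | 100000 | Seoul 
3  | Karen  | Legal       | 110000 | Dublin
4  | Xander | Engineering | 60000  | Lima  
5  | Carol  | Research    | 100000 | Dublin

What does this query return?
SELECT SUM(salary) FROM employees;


SUM(salary) = 110000 + 100000 + 110000 + 60000 + 100000 = 480000

480000


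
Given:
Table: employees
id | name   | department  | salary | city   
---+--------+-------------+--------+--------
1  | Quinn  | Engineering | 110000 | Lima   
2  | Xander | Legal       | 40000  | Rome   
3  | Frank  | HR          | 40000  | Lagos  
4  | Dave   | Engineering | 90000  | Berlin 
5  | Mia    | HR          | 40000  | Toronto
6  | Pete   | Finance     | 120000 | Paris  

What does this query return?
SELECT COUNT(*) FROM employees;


COUNT(*) counts all rows

6


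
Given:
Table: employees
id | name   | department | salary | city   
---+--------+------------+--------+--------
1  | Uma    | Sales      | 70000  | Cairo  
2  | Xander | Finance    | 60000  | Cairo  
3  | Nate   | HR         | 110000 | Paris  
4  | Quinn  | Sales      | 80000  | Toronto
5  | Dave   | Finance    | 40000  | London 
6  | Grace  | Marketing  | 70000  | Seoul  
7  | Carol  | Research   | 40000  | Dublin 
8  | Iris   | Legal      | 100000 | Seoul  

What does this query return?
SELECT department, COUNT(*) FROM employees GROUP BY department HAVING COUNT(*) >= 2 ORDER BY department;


Groups with count >= 2:
  Finance: 2 -> PASS
  Sales: 2 -> PASS
  HR: 1 -> filtered out
  Legal: 1 -> filtered out
  Marketing: 1 -> filtered out
  Research: 1 -> filtered out


2 groups:
Finance, 2
Sales, 2


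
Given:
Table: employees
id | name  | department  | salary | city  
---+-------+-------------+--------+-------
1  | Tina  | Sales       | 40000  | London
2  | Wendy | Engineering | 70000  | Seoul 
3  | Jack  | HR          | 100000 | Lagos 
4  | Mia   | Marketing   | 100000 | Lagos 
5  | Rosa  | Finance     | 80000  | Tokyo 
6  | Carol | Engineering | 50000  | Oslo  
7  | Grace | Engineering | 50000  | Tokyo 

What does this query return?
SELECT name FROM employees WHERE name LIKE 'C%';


LIKE 'C%' matches names starting with 'C'
Matching: 1

1 rows:
Carol


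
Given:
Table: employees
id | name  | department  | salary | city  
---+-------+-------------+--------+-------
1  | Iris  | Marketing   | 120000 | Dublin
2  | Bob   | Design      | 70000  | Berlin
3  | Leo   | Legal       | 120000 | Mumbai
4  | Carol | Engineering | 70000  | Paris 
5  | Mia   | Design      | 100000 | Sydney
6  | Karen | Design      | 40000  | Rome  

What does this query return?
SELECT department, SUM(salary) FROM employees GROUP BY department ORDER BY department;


Summing salary within each department:
  Design: 70000 + 100000 + 40000 = 210000
  Engineering: 70000 = 70000
  Legal: 120000 = 120000
  Marketing: 120000 = 120000


4 groups:
Design, 210000
Engineering, 70000
Legal, 120000
Marketing, 120000


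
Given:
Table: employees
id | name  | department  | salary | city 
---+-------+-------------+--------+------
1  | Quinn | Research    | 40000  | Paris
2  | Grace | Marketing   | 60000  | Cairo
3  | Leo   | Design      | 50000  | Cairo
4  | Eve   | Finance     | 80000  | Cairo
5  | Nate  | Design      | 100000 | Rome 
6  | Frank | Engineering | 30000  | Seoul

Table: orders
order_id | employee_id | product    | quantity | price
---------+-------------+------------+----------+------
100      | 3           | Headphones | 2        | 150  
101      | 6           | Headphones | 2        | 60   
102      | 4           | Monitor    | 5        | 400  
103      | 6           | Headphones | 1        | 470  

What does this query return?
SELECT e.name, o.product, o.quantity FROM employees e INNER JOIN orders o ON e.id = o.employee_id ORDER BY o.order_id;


Joining employees.id = orders.employee_id:
  employee Leo (id=3) -> order Headphones
  employee Frank (id=6) -> order Headphones
  employee Eve (id=4) -> order Monitor
  employee Frank (id=6) -> order Headphones


4 rows:
Leo, Headphones, 2
Frank, Headphones, 2
Eve, Monitor, 5
Frank, Headphones, 1


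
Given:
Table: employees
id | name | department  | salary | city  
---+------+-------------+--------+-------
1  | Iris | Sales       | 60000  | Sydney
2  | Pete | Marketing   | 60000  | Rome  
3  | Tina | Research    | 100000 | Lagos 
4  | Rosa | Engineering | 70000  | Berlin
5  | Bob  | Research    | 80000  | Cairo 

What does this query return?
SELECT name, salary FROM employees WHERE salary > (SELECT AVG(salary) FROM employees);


Subquery: AVG(salary) = 74000.0
Filtering: salary > 74000.0
  Tina (100000) -> MATCH
  Bob (80000) -> MATCH


2 rows:
Tina, 100000
Bob, 80000


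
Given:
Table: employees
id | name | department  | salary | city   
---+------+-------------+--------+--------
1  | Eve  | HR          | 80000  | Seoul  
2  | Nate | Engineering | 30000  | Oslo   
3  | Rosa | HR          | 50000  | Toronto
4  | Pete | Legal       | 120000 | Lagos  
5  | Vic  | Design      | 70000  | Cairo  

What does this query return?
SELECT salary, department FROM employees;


Projecting columns: salary, department

5 rows:
80000, HR
30000, Engineering
50000, HR
120000, Legal
70000, Design


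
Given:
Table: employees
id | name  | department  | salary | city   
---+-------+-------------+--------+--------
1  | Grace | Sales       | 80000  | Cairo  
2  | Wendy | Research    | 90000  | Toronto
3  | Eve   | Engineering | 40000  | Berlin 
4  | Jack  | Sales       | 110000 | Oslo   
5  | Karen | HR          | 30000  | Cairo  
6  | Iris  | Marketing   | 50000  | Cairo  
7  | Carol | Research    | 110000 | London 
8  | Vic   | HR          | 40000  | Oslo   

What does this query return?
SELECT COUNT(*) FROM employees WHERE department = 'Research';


Counting rows where department = 'Research'
  Wendy -> MATCH
  Carol -> MATCH


2


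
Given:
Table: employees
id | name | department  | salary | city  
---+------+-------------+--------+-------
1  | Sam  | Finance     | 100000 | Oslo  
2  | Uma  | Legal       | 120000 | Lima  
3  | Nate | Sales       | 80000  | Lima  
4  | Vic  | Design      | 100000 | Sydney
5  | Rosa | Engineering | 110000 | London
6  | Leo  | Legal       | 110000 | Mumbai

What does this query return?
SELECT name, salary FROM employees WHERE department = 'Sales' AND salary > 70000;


Filtering: department = 'Sales' AND salary > 70000
Matching: 1 rows

1 rows:
Nate, 80000


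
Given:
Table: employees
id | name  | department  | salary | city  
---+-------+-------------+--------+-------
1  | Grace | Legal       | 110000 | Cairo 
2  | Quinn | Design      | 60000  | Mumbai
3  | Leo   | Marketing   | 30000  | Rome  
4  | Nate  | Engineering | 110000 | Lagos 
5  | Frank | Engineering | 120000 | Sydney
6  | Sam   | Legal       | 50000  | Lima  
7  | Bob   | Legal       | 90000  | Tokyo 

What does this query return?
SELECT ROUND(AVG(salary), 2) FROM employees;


SUM(salary) = 570000
COUNT = 7
ROUND(AVG, 2) = ROUND(570000 / 7, 2) = 81428.57

81428.57


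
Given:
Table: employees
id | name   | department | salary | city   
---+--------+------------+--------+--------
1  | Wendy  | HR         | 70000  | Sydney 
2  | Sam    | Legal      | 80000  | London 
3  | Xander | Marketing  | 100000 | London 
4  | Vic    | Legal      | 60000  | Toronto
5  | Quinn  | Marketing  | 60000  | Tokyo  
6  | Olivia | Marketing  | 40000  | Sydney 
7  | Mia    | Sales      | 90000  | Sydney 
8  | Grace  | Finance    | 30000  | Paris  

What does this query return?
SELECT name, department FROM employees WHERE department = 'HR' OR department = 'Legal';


Filtering: department = 'HR' OR 'Legal'
Matching: 3 rows

3 rows:
Wendy, HR
Sam, Legal
Vic, Legal


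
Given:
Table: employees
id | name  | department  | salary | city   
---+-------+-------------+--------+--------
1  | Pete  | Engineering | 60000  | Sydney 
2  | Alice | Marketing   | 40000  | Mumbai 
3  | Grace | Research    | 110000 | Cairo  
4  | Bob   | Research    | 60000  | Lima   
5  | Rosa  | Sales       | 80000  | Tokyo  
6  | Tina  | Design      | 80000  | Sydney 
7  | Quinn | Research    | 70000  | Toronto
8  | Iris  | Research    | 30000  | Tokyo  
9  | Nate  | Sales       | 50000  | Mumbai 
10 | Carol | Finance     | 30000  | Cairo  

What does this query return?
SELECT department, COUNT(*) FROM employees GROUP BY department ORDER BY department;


Assigning each row to its department group:
  Pete -> Engineering
  Alice -> Marketing
  Grace -> Research
  Bob -> Research
  Rosa -> Sales
  Tina -> Design
  Quinn -> Research
  Iris -> Research
  Nate -> Sales
  Carol -> Finance


6 groups:
Design, 1
Engineering, 1
Finance, 1
Marketing, 1
Research, 4
Sales, 2


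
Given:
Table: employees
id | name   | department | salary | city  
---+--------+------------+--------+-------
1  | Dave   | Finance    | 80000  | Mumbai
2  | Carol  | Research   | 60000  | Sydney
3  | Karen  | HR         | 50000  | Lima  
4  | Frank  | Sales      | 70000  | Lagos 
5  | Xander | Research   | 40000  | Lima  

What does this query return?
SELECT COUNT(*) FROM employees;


COUNT(*) counts all rows

5


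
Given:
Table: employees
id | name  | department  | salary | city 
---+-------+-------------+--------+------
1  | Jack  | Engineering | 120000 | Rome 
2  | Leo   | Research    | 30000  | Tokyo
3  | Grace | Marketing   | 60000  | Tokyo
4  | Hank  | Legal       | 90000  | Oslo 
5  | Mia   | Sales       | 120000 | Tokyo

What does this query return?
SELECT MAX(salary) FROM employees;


Salaries: 120000, 30000, 60000, 90000, 120000
MAX = 120000

120000


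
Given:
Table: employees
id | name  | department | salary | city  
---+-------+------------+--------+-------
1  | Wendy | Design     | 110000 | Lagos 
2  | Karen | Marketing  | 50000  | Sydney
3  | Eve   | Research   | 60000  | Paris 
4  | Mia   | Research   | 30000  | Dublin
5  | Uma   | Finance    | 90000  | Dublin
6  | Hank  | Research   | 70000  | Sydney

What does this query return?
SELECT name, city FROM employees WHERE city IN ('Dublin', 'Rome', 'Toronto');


Filtering: city IN ('Dublin', 'Rome', 'Toronto')
Matching: 2 rows

2 rows:
Mia, Dublin
Uma, Dublin


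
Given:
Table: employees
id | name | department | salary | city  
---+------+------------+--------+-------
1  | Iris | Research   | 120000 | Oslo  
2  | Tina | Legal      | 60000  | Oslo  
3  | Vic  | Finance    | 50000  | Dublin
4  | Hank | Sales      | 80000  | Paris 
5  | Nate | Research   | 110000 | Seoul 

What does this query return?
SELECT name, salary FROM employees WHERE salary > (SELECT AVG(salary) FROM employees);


Subquery: AVG(salary) = 84000.0
Filtering: salary > 84000.0
  Iris (120000) -> MATCH
  Nate (110000) -> MATCH


2 rows:
Iris, 120000
Nate, 110000


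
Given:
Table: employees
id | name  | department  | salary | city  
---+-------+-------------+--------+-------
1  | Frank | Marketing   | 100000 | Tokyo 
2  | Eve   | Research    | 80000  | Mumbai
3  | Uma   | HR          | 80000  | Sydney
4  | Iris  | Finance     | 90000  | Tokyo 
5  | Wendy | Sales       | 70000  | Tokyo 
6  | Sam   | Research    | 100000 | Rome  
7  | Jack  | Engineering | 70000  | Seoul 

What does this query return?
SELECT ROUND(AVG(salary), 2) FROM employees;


SUM(salary) = 590000
COUNT = 7
ROUND(AVG, 2) = ROUND(590000 / 7, 2) = 84285.71

84285.71


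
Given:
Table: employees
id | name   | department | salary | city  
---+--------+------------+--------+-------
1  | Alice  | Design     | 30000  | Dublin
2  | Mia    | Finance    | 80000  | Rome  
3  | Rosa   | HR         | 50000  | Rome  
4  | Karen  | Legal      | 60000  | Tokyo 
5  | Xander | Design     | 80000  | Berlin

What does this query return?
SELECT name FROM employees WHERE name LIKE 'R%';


LIKE 'R%' matches names starting with 'R'
Matching: 1

1 rows:
Rosa


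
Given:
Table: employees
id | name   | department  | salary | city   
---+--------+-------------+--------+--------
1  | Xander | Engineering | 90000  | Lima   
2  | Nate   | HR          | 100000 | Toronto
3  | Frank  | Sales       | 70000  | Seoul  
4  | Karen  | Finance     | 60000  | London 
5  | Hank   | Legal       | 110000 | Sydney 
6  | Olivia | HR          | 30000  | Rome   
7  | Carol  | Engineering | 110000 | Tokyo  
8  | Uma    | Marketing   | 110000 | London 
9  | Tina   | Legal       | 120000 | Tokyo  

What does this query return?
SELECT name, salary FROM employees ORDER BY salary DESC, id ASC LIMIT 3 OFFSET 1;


Sort by salary DESC (id ASC tiebreak), then skip 1 and take 3
Rows 2 through 4

3 rows:
Hank, 110000
Carol, 110000
Uma, 110000


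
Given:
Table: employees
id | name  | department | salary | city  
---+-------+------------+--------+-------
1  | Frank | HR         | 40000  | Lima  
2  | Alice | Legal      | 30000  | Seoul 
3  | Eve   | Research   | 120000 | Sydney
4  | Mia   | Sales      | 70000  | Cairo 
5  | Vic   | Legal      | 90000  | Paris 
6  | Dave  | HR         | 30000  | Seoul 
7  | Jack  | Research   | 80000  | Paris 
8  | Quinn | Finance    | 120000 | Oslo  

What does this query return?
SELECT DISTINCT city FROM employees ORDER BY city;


All 'city' values (row order): Lima, Seoul, Sydney, Cairo, Paris, Seoul, Paris, Oslo
Removing duplicates leaves 6 unique value(s).

6 values:
Cairo
Lima
Oslo
Paris
Seoul
Sydney


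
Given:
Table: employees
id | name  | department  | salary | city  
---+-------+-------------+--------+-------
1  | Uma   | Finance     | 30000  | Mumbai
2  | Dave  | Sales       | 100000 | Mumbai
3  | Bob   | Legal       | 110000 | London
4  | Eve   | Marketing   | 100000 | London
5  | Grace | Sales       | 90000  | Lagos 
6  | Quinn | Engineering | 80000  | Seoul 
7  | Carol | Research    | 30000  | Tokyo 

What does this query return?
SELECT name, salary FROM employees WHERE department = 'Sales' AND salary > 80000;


Filtering: department = 'Sales' AND salary > 80000
Matching: 2 rows

2 rows:
Dave, 100000
Grace, 90000


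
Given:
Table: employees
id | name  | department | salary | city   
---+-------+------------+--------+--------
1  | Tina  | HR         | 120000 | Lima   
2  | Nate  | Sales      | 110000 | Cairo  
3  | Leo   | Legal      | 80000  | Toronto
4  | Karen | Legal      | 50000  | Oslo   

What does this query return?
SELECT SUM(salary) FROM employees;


SUM(salary) = 120000 + 110000 + 80000 + 50000 = 360000

360000


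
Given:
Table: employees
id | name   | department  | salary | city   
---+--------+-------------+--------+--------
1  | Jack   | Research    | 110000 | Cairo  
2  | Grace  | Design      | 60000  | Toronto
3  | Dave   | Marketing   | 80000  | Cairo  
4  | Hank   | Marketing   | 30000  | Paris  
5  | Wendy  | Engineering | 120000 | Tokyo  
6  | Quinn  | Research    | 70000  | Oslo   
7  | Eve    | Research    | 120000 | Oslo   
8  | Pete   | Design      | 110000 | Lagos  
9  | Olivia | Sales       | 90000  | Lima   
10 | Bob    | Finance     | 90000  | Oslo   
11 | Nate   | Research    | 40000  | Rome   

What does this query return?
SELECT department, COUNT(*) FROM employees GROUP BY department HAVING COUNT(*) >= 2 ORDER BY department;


Groups with count >= 2:
  Design: 2 -> PASS
  Marketing: 2 -> PASS
  Research: 4 -> PASS
  Engineering: 1 -> filtered out
  Finance: 1 -> filtered out
  Sales: 1 -> filtered out


3 groups:
Design, 2
Marketing, 2
Research, 4


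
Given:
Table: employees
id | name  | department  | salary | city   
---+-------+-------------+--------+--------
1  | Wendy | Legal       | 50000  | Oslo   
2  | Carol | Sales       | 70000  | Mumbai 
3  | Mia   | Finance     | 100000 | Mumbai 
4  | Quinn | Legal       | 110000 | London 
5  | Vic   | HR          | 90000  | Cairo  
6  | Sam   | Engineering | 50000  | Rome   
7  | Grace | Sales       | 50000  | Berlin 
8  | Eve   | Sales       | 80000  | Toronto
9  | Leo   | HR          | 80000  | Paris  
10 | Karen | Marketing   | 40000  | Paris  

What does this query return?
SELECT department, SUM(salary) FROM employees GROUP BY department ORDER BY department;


Summing salary within each department:
  Engineering: 50000 = 50000
  Finance: 100000 = 100000
  HR: 90000 + 80000 = 170000
  Legal: 50000 + 110000 = 160000
  Marketing: 40000 = 40000
  Sales: 70000 + 50000 + 80000 = 200000


6 groups:
Engineering, 50000
Finance, 100000
HR, 170000
Legal, 160000
Marketing, 40000
Sales, 200000


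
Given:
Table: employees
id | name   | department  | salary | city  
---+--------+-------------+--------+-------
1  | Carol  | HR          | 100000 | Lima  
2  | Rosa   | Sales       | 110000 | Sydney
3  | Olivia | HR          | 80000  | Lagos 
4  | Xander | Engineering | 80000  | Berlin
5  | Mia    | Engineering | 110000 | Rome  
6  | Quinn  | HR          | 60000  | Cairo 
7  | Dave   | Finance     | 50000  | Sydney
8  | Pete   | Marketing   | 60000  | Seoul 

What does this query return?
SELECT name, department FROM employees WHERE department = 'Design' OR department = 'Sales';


Filtering: department = 'Design' OR 'Sales'
Matching: 1 rows

1 rows:
Rosa, Sales


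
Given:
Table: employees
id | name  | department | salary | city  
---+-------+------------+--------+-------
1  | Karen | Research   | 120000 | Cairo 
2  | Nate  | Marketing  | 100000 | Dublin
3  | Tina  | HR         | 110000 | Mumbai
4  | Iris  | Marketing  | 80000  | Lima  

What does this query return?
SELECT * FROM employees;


SELECT * returns all 4 rows with all columns

4 rows:
1, Karen, Research, 120000, Cairo
2, Nate, Marketing, 100000, Dublin
3, Tina, HR, 110000, Mumbai
4, Iris, Marketing, 80000, Lima


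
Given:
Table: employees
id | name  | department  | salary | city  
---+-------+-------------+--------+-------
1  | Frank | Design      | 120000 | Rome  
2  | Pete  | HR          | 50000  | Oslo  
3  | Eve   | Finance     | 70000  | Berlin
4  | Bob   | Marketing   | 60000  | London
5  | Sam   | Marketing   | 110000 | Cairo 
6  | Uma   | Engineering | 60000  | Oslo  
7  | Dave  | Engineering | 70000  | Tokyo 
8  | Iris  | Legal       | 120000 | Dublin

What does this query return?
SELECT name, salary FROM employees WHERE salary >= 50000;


Filtering: salary >= 50000
Matching: 8 rows

8 rows:
Frank, 120000
Pete, 50000
Eve, 70000
Bob, 60000
Sam, 110000
Uma, 60000
Dave, 70000
Iris, 120000


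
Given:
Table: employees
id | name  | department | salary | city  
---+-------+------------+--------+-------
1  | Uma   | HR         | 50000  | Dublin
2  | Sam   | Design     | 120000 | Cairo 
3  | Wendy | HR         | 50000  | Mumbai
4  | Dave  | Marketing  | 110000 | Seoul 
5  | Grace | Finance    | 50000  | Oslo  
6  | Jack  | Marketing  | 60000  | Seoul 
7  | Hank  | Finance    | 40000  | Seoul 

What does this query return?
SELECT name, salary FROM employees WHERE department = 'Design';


Filtering: department = 'Design'
Matching rows: 1

1 rows:
Sam, 120000


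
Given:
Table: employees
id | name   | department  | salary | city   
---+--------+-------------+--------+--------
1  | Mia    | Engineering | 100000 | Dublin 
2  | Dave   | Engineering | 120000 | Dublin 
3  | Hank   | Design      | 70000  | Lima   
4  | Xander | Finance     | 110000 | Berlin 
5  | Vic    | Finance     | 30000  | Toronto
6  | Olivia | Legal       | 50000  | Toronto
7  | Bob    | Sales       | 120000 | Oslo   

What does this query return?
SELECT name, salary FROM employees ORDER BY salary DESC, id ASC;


Sorting by salary DESC, then id ASC for ties

7 rows:
Dave, 120000
Bob, 120000
Xander, 110000
Mia, 100000
Hank, 70000
Olivia, 50000
Vic, 30000


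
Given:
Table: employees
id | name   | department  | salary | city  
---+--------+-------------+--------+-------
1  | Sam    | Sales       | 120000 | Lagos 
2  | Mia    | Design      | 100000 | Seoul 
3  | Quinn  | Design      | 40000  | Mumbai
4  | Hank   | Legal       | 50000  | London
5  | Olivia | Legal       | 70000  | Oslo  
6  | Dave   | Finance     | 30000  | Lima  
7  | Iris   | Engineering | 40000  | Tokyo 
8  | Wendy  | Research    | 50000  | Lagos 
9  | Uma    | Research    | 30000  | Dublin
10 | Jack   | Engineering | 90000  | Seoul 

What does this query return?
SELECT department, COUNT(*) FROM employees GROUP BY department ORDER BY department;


Assigning each row to its department group:
  Sam -> Sales
  Mia -> Design
  Quinn -> Design
  Hank -> Legal
  Olivia -> Legal
  Dave -> Finance
  Iris -> Engineering
  Wendy -> Research
  Uma -> Research
  Jack -> Engineering


6 groups:
Design, 2
Engineering, 2
Finance, 1
Legal, 2
Research, 2
Sales, 1


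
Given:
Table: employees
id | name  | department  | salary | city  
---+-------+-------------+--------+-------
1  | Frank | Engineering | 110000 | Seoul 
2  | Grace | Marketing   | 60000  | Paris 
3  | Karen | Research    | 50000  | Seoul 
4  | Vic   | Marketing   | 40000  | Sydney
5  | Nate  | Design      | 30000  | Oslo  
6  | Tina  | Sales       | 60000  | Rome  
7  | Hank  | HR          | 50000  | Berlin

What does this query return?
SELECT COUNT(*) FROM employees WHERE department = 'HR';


Counting rows where department = 'HR'
  Hank -> MATCH


1


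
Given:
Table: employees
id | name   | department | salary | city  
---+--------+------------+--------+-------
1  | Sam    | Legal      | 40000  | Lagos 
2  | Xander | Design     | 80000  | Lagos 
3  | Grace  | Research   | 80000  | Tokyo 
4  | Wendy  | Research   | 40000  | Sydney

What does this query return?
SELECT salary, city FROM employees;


Projecting columns: salary, city

4 rows:
40000, Lagos
80000, Lagos
80000, Tokyo
40000, Sydney


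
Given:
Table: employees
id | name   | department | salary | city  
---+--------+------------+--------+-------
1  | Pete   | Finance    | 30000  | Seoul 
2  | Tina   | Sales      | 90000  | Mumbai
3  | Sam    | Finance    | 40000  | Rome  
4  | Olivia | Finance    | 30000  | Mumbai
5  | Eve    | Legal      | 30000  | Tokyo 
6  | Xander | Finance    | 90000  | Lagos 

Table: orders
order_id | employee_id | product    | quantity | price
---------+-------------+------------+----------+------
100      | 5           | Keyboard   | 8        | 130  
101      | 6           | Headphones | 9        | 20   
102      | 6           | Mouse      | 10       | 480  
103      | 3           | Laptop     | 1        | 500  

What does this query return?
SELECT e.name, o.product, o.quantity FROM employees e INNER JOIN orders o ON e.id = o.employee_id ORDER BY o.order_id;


Joining employees.id = orders.employee_id:
  employee Eve (id=5) -> order Keyboard
  employee Xander (id=6) -> order Headphones
  employee Xander (id=6) -> order Mouse
  employee Sam (id=3) -> order Laptop


4 rows:
Eve, Keyboard, 8
Xander, Headphones, 9
Xander, Mouse, 10
Sam, Laptop, 1


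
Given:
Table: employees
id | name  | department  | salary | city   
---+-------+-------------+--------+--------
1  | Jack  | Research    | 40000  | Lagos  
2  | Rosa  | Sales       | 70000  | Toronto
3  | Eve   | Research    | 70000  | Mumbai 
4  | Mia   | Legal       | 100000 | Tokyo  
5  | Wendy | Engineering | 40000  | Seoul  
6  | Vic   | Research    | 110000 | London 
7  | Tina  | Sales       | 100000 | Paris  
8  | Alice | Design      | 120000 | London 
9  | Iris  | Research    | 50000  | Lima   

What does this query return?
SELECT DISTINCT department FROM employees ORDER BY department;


All 'department' values (row order): Research, Sales, Research, Legal, Engineering, Research, Sales, Design, Research
Removing duplicates leaves 5 unique value(s).

5 values:
Design
Engineering
Legal
Research
Sales


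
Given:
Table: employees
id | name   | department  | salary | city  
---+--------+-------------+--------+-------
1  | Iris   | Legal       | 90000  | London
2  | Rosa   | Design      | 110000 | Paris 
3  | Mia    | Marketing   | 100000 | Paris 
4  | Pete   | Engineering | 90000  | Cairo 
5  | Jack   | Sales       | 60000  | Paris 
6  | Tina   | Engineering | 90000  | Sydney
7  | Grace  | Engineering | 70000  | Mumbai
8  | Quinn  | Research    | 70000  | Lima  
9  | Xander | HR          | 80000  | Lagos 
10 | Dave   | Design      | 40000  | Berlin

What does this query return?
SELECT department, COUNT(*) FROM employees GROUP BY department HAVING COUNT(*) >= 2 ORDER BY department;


Groups with count >= 2:
  Design: 2 -> PASS
  Engineering: 3 -> PASS
  HR: 1 -> filtered out
  Legal: 1 -> filtered out
  Marketing: 1 -> filtered out
  Research: 1 -> filtered out
  Sales: 1 -> filtered out


2 groups:
Design, 2
Engineering, 3


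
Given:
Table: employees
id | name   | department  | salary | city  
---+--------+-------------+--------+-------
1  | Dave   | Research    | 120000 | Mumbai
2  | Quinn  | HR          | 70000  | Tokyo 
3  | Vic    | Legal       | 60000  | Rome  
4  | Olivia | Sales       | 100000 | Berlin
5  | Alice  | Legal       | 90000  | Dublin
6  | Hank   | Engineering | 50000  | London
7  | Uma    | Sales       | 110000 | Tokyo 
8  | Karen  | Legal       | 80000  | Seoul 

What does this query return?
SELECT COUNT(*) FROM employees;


COUNT(*) counts all rows

8


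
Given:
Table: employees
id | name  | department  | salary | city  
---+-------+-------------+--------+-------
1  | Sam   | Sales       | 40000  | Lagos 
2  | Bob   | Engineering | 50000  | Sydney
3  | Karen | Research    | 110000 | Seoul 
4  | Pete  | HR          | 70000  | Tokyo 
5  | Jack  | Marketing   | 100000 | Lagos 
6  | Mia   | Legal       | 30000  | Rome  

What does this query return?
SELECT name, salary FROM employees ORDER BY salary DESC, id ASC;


Sorting by salary DESC, then id ASC for ties

6 rows:
Karen, 110000
Jack, 100000
Pete, 70000
Bob, 50000
Sam, 40000
Mia, 30000


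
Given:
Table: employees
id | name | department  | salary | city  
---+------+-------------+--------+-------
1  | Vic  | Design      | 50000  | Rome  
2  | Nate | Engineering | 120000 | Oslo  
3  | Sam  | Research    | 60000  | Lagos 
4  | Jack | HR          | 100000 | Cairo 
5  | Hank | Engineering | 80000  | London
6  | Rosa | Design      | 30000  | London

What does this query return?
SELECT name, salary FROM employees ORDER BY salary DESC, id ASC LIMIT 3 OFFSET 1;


Sort by salary DESC (id ASC tiebreak), then skip 1 and take 3
Rows 2 through 4

3 rows:
Jack, 100000
Hank, 80000
Sam, 60000


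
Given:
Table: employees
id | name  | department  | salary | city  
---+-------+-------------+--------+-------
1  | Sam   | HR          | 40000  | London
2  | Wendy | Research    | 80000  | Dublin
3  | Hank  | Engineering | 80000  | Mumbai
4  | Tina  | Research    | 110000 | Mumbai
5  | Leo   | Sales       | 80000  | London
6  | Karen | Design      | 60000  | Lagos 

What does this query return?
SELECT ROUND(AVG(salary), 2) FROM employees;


SUM(salary) = 450000
COUNT = 6
ROUND(AVG, 2) = ROUND(450000 / 6, 2) = 75000.0

75000.0


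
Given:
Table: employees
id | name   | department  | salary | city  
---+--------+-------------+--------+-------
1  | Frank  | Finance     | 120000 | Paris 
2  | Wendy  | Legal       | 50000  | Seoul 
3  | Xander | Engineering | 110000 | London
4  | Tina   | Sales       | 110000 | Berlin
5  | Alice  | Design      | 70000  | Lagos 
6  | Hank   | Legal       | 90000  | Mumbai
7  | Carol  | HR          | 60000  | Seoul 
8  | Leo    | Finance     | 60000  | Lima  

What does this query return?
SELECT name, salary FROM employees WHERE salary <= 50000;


Filtering: salary <= 50000
Matching: 1 rows

1 rows:
Wendy, 50000


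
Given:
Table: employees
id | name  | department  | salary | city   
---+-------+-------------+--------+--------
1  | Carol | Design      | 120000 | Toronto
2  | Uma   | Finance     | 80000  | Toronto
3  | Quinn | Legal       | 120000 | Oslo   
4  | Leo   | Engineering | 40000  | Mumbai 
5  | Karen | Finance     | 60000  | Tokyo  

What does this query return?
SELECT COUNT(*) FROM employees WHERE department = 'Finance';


Counting rows where department = 'Finance'
  Uma -> MATCH
  Karen -> MATCH


2


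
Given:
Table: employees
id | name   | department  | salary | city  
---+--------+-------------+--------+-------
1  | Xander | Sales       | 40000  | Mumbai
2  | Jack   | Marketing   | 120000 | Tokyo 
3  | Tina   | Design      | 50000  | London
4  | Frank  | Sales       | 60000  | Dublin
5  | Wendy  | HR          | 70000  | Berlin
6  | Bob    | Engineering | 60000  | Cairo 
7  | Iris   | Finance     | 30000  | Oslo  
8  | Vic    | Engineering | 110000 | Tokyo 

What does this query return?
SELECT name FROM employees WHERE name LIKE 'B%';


LIKE 'B%' matches names starting with 'B'
Matching: 1

1 rows:
Bob


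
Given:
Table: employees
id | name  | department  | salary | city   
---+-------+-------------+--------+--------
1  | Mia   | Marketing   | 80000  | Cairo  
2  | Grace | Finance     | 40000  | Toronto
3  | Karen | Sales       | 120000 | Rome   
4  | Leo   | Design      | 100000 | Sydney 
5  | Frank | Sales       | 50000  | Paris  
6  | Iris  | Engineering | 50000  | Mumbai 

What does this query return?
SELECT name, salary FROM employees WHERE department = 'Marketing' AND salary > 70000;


Filtering: department = 'Marketing' AND salary > 70000
Matching: 1 rows

1 rows:
Mia, 80000


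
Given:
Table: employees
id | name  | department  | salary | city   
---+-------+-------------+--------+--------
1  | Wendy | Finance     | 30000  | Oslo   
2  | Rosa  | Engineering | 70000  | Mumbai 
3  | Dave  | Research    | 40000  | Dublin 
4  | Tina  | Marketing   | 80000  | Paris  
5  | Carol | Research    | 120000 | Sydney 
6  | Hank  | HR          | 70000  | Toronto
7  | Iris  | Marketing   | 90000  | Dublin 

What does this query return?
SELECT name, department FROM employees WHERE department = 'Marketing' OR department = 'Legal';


Filtering: department = 'Marketing' OR 'Legal'
Matching: 2 rows

2 rows:
Tina, Marketing
Iris, Marketing


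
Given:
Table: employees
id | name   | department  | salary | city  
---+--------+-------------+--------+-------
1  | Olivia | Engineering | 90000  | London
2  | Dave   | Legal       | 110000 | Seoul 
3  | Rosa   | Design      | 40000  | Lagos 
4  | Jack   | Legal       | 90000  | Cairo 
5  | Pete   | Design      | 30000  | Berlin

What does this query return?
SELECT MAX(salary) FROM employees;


Salaries: 90000, 110000, 40000, 90000, 30000
MAX = 110000

110000


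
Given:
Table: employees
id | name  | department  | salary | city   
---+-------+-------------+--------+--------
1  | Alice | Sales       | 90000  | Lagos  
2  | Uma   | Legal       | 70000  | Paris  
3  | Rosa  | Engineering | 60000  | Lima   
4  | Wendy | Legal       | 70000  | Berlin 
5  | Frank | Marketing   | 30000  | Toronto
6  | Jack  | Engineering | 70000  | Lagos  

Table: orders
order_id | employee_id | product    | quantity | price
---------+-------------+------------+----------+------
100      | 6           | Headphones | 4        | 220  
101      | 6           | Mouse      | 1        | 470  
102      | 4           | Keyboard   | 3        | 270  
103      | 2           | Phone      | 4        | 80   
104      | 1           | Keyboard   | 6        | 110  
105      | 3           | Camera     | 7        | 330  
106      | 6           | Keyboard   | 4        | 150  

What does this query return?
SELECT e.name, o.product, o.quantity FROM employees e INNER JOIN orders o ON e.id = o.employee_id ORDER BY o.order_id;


Joining employees.id = orders.employee_id:
  employee Jack (id=6) -> order Headphones
  employee Jack (id=6) -> order Mouse
  employee Wendy (id=4) -> order Keyboard
  employee Uma (id=2) -> order Phone
  employee Alice (id=1) -> order Keyboard
  employee Rosa (id=3) -> order Camera
  employee Jack (id=6) -> order Keyboard


7 rows:
Jack, Headphones, 4
Jack, Mouse, 1
Wendy, Keyboard, 3
Uma, Phone, 4
Alice, Keyboard, 6
Rosa, Camera, 7
Jack, Keyboard, 4


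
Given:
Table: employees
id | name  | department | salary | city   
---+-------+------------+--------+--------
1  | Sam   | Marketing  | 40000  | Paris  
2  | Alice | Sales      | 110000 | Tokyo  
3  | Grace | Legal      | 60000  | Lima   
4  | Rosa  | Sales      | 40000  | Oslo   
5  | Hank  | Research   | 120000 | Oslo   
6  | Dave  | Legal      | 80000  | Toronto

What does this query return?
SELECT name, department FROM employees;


Projecting columns: name, department

6 rows:
Sam, Marketing
Alice, Sales
Grace, Legal
Rosa, Sales
Hank, Research
Dave, Legal


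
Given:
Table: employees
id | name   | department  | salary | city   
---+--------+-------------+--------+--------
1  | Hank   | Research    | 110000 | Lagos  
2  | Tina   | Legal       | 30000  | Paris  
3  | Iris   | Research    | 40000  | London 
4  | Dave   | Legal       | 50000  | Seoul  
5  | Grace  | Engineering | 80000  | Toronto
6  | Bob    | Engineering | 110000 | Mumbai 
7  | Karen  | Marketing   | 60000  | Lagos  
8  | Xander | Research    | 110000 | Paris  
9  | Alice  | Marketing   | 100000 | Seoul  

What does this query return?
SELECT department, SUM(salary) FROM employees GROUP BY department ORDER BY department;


Summing salary within each department:
  Engineering: 80000 + 110000 = 190000
  Legal: 30000 + 50000 = 80000
  Marketing: 60000 + 100000 = 160000
  Research: 110000 + 40000 + 110000 = 260000


4 groups:
Engineering, 190000
Legal, 80000
Marketing, 160000
Research, 260000


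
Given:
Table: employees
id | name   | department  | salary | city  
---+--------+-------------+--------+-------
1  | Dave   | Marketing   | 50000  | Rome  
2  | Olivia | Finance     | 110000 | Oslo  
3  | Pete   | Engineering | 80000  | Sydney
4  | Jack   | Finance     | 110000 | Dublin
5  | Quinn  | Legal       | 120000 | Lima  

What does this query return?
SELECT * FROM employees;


SELECT * returns all 5 rows with all columns

5 rows:
1, Dave, Marketing, 50000, Rome
2, Olivia, Finance, 110000, Oslo
3, Pete, Engineering, 80000, Sydney
4, Jack, Finance, 110000, Dublin
5, Quinn, Legal, 120000, Lima


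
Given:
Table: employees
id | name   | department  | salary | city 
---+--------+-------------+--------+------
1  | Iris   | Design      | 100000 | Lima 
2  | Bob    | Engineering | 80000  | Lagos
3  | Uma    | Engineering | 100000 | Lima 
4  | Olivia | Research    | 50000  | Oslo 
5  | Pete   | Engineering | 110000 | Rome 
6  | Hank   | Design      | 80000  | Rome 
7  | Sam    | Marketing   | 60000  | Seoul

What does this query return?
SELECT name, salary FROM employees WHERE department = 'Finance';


Filtering: department = 'Finance'
Matching rows: 0

Empty result set (0 rows)


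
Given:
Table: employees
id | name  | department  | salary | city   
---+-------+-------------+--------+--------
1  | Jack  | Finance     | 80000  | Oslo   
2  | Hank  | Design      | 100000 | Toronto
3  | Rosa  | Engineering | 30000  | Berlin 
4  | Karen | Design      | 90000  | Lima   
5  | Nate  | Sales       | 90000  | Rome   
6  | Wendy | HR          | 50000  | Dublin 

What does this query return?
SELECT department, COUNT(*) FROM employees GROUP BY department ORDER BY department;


Assigning each row to its department group:
  Jack -> Finance
  Hank -> Design
  Rosa -> Engineering
  Karen -> Design
  Nate -> Sales
  Wendy -> HR


5 groups:
Design, 2
Engineering, 1
Finance, 1
HR, 1
Sales, 1


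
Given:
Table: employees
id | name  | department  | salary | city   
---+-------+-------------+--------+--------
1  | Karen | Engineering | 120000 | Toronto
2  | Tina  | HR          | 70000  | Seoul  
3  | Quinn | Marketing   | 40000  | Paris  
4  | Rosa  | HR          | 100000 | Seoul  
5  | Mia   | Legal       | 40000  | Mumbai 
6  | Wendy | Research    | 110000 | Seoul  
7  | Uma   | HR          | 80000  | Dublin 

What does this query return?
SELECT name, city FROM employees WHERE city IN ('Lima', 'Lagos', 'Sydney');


Filtering: city IN ('Lima', 'Lagos', 'Sydney')
Matching: 0 rows

Empty result set (0 rows)


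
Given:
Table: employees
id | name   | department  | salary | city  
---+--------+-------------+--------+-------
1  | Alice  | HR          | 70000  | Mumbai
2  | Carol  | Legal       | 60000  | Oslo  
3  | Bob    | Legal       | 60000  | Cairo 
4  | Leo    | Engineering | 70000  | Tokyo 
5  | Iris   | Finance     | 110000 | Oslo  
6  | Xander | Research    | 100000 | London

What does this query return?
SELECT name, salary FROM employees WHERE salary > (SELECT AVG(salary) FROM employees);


Subquery: AVG(salary) = 78333.33
Filtering: salary > 78333.33
  Iris (110000) -> MATCH
  Xander (100000) -> MATCH


2 rows:
Iris, 110000
Xander, 100000


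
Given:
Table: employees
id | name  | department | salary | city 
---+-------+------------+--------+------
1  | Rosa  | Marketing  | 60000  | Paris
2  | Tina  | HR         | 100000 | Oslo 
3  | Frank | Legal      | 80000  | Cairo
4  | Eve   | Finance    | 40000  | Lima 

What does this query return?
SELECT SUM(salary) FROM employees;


SUM(salary) = 60000 + 100000 + 80000 + 40000 = 280000

280000


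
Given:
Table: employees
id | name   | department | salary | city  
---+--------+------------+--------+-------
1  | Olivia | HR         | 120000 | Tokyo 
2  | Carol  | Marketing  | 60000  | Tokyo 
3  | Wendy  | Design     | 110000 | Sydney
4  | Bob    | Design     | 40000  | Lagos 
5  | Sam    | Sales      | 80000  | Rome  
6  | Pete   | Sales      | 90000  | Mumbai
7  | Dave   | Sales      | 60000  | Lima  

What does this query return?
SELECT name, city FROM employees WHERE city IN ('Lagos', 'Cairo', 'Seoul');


Filtering: city IN ('Lagos', 'Cairo', 'Seoul')
Matching: 1 rows

1 rows:
Bob, Lagos


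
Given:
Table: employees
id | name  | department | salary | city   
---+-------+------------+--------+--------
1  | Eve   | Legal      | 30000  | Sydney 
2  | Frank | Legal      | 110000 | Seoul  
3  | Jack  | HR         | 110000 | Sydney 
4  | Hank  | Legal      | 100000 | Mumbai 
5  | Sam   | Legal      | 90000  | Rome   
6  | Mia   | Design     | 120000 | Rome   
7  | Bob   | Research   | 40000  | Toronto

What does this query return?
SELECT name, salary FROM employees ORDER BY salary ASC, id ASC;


Sorting by salary ASC, then id ASC for ties

7 rows:
Eve, 30000
Bob, 40000
Sam, 90000
Hank, 100000
Frank, 110000
Jack, 110000
Mia, 120000


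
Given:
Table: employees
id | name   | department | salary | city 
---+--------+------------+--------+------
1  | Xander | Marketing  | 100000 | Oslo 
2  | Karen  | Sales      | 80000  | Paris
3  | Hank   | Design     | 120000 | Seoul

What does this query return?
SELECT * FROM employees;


SELECT * returns all 3 rows with all columns

3 rows:
1, Xander, Marketing, 100000, Oslo
2, Karen, Sales, 80000, Paris
3, Hank, Design, 120000, Seoul


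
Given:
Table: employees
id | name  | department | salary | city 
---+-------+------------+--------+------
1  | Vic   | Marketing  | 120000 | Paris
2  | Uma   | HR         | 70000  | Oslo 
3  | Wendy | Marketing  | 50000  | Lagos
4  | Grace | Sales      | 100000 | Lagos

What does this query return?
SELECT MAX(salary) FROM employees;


Salaries: 120000, 70000, 50000, 100000
MAX = 120000

120000


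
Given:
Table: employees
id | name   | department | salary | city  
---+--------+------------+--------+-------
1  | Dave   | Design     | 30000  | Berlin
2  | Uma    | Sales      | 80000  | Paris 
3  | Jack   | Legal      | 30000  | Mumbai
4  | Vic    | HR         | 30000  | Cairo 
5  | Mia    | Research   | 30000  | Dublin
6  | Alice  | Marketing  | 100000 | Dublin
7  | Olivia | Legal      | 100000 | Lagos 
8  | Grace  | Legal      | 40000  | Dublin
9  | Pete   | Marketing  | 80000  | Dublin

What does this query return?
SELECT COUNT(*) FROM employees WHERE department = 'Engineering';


Counting rows where department = 'Engineering'


0
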